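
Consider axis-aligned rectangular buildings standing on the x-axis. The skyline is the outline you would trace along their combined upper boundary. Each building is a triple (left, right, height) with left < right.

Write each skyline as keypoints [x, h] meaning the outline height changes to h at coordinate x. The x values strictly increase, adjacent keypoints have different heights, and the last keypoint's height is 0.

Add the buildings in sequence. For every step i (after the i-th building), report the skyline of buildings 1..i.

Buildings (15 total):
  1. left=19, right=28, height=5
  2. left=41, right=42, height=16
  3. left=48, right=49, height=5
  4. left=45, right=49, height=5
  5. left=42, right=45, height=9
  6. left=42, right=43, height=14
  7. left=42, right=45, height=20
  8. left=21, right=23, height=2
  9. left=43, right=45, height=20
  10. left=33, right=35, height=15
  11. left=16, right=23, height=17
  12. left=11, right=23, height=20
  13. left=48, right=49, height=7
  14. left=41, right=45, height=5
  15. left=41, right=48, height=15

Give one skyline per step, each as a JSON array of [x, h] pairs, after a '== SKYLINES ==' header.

== SKYLINES ==
[[19,5],[28,0]]
[[19,5],[28,0],[41,16],[42,0]]
[[19,5],[28,0],[41,16],[42,0],[48,5],[49,0]]
[[19,5],[28,0],[41,16],[42,0],[45,5],[49,0]]
[[19,5],[28,0],[41,16],[42,9],[45,5],[49,0]]
[[19,5],[28,0],[41,16],[42,14],[43,9],[45,5],[49,0]]
[[19,5],[28,0],[41,16],[42,20],[45,5],[49,0]]
[[19,5],[28,0],[41,16],[42,20],[45,5],[49,0]]
[[19,5],[28,0],[41,16],[42,20],[45,5],[49,0]]
[[19,5],[28,0],[33,15],[35,0],[41,16],[42,20],[45,5],[49,0]]
[[16,17],[23,5],[28,0],[33,15],[35,0],[41,16],[42,20],[45,5],[49,0]]
[[11,20],[23,5],[28,0],[33,15],[35,0],[41,16],[42,20],[45,5],[49,0]]
[[11,20],[23,5],[28,0],[33,15],[35,0],[41,16],[42,20],[45,5],[48,7],[49,0]]
[[11,20],[23,5],[28,0],[33,15],[35,0],[41,16],[42,20],[45,5],[48,7],[49,0]]
[[11,20],[23,5],[28,0],[33,15],[35,0],[41,16],[42,20],[45,15],[48,7],[49,0]]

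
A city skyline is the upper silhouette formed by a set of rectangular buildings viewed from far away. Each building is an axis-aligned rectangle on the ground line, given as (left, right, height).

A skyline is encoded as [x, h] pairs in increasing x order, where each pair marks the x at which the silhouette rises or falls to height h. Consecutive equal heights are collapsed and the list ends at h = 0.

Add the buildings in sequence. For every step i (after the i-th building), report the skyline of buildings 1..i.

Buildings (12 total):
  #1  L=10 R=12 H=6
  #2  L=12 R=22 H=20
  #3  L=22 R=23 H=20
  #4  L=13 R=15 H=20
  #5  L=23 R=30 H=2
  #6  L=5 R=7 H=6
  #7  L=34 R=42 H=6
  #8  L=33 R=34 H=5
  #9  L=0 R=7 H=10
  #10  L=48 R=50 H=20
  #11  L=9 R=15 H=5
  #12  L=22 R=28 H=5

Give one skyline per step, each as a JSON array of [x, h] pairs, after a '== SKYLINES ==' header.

== SKYLINES ==
[[10,6],[12,0]]
[[10,6],[12,20],[22,0]]
[[10,6],[12,20],[23,0]]
[[10,6],[12,20],[23,0]]
[[10,6],[12,20],[23,2],[30,0]]
[[5,6],[7,0],[10,6],[12,20],[23,2],[30,0]]
[[5,6],[7,0],[10,6],[12,20],[23,2],[30,0],[34,6],[42,0]]
[[5,6],[7,0],[10,6],[12,20],[23,2],[30,0],[33,5],[34,6],[42,0]]
[[0,10],[7,0],[10,6],[12,20],[23,2],[30,0],[33,5],[34,6],[42,0]]
[[0,10],[7,0],[10,6],[12,20],[23,2],[30,0],[33,5],[34,6],[42,0],[48,20],[50,0]]
[[0,10],[7,0],[9,5],[10,6],[12,20],[23,2],[30,0],[33,5],[34,6],[42,0],[48,20],[50,0]]
[[0,10],[7,0],[9,5],[10,6],[12,20],[23,5],[28,2],[30,0],[33,5],[34,6],[42,0],[48,20],[50,0]]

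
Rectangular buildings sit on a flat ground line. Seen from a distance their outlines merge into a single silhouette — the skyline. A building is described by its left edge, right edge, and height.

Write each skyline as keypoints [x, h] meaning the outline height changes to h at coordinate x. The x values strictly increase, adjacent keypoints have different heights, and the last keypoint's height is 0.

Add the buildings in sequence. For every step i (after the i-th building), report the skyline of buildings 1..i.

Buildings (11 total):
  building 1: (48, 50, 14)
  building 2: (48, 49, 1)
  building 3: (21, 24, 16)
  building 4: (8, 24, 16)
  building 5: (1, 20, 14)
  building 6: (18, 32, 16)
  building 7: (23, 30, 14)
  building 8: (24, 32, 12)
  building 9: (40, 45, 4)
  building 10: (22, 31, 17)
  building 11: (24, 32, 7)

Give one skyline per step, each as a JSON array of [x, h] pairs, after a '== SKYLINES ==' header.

== SKYLINES ==
[[48,14],[50,0]]
[[48,14],[50,0]]
[[21,16],[24,0],[48,14],[50,0]]
[[8,16],[24,0],[48,14],[50,0]]
[[1,14],[8,16],[24,0],[48,14],[50,0]]
[[1,14],[8,16],[32,0],[48,14],[50,0]]
[[1,14],[8,16],[32,0],[48,14],[50,0]]
[[1,14],[8,16],[32,0],[48,14],[50,0]]
[[1,14],[8,16],[32,0],[40,4],[45,0],[48,14],[50,0]]
[[1,14],[8,16],[22,17],[31,16],[32,0],[40,4],[45,0],[48,14],[50,0]]
[[1,14],[8,16],[22,17],[31,16],[32,0],[40,4],[45,0],[48,14],[50,0]]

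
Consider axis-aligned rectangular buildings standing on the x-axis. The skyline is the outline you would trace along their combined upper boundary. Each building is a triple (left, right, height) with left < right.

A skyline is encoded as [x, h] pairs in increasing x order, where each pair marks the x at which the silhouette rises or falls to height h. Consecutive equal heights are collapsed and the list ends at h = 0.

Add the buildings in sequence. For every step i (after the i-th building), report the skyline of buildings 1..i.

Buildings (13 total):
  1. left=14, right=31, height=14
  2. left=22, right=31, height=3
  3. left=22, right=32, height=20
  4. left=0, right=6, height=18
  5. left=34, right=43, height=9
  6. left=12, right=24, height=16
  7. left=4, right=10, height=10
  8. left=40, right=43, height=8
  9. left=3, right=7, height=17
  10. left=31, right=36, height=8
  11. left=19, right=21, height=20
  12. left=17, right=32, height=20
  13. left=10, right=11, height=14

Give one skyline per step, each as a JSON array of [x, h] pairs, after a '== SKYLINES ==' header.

== SKYLINES ==
[[14,14],[31,0]]
[[14,14],[31,0]]
[[14,14],[22,20],[32,0]]
[[0,18],[6,0],[14,14],[22,20],[32,0]]
[[0,18],[6,0],[14,14],[22,20],[32,0],[34,9],[43,0]]
[[0,18],[6,0],[12,16],[22,20],[32,0],[34,9],[43,0]]
[[0,18],[6,10],[10,0],[12,16],[22,20],[32,0],[34,9],[43,0]]
[[0,18],[6,10],[10,0],[12,16],[22,20],[32,0],[34,9],[43,0]]
[[0,18],[6,17],[7,10],[10,0],[12,16],[22,20],[32,0],[34,9],[43,0]]
[[0,18],[6,17],[7,10],[10,0],[12,16],[22,20],[32,8],[34,9],[43,0]]
[[0,18],[6,17],[7,10],[10,0],[12,16],[19,20],[21,16],[22,20],[32,8],[34,9],[43,0]]
[[0,18],[6,17],[7,10],[10,0],[12,16],[17,20],[32,8],[34,9],[43,0]]
[[0,18],[6,17],[7,10],[10,14],[11,0],[12,16],[17,20],[32,8],[34,9],[43,0]]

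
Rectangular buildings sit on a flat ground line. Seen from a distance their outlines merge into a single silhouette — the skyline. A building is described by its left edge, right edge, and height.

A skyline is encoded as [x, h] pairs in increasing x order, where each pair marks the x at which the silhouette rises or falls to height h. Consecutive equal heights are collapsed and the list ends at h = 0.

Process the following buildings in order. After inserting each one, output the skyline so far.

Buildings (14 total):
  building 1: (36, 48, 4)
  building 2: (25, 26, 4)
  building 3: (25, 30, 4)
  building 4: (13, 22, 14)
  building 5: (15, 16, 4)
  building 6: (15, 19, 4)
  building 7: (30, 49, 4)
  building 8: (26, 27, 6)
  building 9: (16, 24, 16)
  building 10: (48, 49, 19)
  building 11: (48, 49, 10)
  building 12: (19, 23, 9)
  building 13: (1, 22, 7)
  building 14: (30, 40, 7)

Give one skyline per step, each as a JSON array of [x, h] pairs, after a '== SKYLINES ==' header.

== SKYLINES ==
[[36,4],[48,0]]
[[25,4],[26,0],[36,4],[48,0]]
[[25,4],[30,0],[36,4],[48,0]]
[[13,14],[22,0],[25,4],[30,0],[36,4],[48,0]]
[[13,14],[22,0],[25,4],[30,0],[36,4],[48,0]]
[[13,14],[22,0],[25,4],[30,0],[36,4],[48,0]]
[[13,14],[22,0],[25,4],[49,0]]
[[13,14],[22,0],[25,4],[26,6],[27,4],[49,0]]
[[13,14],[16,16],[24,0],[25,4],[26,6],[27,4],[49,0]]
[[13,14],[16,16],[24,0],[25,4],[26,6],[27,4],[48,19],[49,0]]
[[13,14],[16,16],[24,0],[25,4],[26,6],[27,4],[48,19],[49,0]]
[[13,14],[16,16],[24,0],[25,4],[26,6],[27,4],[48,19],[49,0]]
[[1,7],[13,14],[16,16],[24,0],[25,4],[26,6],[27,4],[48,19],[49,0]]
[[1,7],[13,14],[16,16],[24,0],[25,4],[26,6],[27,4],[30,7],[40,4],[48,19],[49,0]]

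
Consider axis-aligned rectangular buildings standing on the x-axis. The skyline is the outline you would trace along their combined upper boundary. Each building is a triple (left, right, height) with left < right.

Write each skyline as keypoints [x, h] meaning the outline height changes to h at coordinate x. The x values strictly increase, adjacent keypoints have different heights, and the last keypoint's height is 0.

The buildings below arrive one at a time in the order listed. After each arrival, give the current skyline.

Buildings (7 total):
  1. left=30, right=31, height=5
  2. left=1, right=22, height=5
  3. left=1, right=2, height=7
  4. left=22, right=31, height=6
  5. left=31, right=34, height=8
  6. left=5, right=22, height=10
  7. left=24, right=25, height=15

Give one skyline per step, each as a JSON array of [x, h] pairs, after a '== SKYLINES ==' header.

== SKYLINES ==
[[30,5],[31,0]]
[[1,5],[22,0],[30,5],[31,0]]
[[1,7],[2,5],[22,0],[30,5],[31,0]]
[[1,7],[2,5],[22,6],[31,0]]
[[1,7],[2,5],[22,6],[31,8],[34,0]]
[[1,7],[2,5],[5,10],[22,6],[31,8],[34,0]]
[[1,7],[2,5],[5,10],[22,6],[24,15],[25,6],[31,8],[34,0]]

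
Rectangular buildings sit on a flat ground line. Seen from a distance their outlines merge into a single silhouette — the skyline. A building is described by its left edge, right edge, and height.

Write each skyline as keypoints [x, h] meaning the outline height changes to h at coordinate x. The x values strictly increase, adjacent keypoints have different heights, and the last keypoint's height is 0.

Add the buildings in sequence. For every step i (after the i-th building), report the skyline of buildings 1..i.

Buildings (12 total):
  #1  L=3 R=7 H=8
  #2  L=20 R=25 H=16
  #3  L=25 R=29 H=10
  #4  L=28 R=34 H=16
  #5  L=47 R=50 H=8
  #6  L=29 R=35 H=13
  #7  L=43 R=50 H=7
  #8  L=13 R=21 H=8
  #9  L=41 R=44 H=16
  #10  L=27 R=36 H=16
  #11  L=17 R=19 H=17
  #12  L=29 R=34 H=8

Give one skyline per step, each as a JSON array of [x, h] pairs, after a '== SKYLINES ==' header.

== SKYLINES ==
[[3,8],[7,0]]
[[3,8],[7,0],[20,16],[25,0]]
[[3,8],[7,0],[20,16],[25,10],[29,0]]
[[3,8],[7,0],[20,16],[25,10],[28,16],[34,0]]
[[3,8],[7,0],[20,16],[25,10],[28,16],[34,0],[47,8],[50,0]]
[[3,8],[7,0],[20,16],[25,10],[28,16],[34,13],[35,0],[47,8],[50,0]]
[[3,8],[7,0],[20,16],[25,10],[28,16],[34,13],[35,0],[43,7],[47,8],[50,0]]
[[3,8],[7,0],[13,8],[20,16],[25,10],[28,16],[34,13],[35,0],[43,7],[47,8],[50,0]]
[[3,8],[7,0],[13,8],[20,16],[25,10],[28,16],[34,13],[35,0],[41,16],[44,7],[47,8],[50,0]]
[[3,8],[7,0],[13,8],[20,16],[25,10],[27,16],[36,0],[41,16],[44,7],[47,8],[50,0]]
[[3,8],[7,0],[13,8],[17,17],[19,8],[20,16],[25,10],[27,16],[36,0],[41,16],[44,7],[47,8],[50,0]]
[[3,8],[7,0],[13,8],[17,17],[19,8],[20,16],[25,10],[27,16],[36,0],[41,16],[44,7],[47,8],[50,0]]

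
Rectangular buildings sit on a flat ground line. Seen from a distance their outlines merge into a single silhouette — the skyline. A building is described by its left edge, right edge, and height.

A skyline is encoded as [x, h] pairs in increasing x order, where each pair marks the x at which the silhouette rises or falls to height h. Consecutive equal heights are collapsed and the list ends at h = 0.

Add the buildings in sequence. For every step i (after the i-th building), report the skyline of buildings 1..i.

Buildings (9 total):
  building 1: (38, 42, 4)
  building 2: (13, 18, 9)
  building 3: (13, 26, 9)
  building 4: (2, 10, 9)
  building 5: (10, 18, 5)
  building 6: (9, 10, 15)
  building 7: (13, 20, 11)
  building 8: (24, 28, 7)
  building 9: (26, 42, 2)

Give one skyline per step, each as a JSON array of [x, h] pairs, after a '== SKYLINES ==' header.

== SKYLINES ==
[[38,4],[42,0]]
[[13,9],[18,0],[38,4],[42,0]]
[[13,9],[26,0],[38,4],[42,0]]
[[2,9],[10,0],[13,9],[26,0],[38,4],[42,0]]
[[2,9],[10,5],[13,9],[26,0],[38,4],[42,0]]
[[2,9],[9,15],[10,5],[13,9],[26,0],[38,4],[42,0]]
[[2,9],[9,15],[10,5],[13,11],[20,9],[26,0],[38,4],[42,0]]
[[2,9],[9,15],[10,5],[13,11],[20,9],[26,7],[28,0],[38,4],[42,0]]
[[2,9],[9,15],[10,5],[13,11],[20,9],[26,7],[28,2],[38,4],[42,0]]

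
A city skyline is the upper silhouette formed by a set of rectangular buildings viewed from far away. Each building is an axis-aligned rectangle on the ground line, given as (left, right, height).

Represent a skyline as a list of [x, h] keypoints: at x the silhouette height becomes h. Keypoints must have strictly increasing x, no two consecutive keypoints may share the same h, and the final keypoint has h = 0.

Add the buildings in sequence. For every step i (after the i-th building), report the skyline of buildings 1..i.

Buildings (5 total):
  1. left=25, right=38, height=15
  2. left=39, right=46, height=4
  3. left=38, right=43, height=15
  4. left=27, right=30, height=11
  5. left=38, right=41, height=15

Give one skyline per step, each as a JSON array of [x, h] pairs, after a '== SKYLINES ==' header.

== SKYLINES ==
[[25,15],[38,0]]
[[25,15],[38,0],[39,4],[46,0]]
[[25,15],[43,4],[46,0]]
[[25,15],[43,4],[46,0]]
[[25,15],[43,4],[46,0]]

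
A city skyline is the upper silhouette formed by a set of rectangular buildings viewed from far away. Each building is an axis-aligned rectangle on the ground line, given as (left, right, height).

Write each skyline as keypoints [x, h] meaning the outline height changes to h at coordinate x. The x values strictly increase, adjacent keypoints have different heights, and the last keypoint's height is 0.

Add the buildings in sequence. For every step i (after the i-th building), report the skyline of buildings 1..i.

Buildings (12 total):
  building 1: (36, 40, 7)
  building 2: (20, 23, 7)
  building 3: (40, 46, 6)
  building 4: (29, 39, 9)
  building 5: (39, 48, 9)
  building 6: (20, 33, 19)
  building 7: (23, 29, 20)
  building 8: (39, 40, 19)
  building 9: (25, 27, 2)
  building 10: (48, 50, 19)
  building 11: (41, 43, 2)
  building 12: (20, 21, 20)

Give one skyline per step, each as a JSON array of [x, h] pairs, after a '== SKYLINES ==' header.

== SKYLINES ==
[[36,7],[40,0]]
[[20,7],[23,0],[36,7],[40,0]]
[[20,7],[23,0],[36,7],[40,6],[46,0]]
[[20,7],[23,0],[29,9],[39,7],[40,6],[46,0]]
[[20,7],[23,0],[29,9],[48,0]]
[[20,19],[33,9],[48,0]]
[[20,19],[23,20],[29,19],[33,9],[48,0]]
[[20,19],[23,20],[29,19],[33,9],[39,19],[40,9],[48,0]]
[[20,19],[23,20],[29,19],[33,9],[39,19],[40,9],[48,0]]
[[20,19],[23,20],[29,19],[33,9],[39,19],[40,9],[48,19],[50,0]]
[[20,19],[23,20],[29,19],[33,9],[39,19],[40,9],[48,19],[50,0]]
[[20,20],[21,19],[23,20],[29,19],[33,9],[39,19],[40,9],[48,19],[50,0]]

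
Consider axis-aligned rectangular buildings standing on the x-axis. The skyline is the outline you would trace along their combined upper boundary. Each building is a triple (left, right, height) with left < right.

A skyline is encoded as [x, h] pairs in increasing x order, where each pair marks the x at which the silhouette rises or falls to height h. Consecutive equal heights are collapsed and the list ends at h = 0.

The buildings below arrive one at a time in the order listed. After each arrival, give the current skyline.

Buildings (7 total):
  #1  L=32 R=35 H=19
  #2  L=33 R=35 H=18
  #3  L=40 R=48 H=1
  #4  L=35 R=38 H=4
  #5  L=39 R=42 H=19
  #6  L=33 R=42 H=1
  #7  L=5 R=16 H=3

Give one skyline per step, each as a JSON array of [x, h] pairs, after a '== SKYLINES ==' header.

== SKYLINES ==
[[32,19],[35,0]]
[[32,19],[35,0]]
[[32,19],[35,0],[40,1],[48,0]]
[[32,19],[35,4],[38,0],[40,1],[48,0]]
[[32,19],[35,4],[38,0],[39,19],[42,1],[48,0]]
[[32,19],[35,4],[38,1],[39,19],[42,1],[48,0]]
[[5,3],[16,0],[32,19],[35,4],[38,1],[39,19],[42,1],[48,0]]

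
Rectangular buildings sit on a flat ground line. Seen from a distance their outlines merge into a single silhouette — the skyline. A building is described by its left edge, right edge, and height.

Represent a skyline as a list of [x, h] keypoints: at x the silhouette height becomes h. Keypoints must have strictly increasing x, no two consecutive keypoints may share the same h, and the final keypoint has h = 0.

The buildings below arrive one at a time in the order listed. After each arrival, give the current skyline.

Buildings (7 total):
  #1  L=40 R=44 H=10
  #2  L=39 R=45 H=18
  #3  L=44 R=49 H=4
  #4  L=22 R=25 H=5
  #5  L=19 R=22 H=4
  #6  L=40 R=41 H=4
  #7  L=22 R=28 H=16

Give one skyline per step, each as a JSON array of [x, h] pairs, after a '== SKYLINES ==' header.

== SKYLINES ==
[[40,10],[44,0]]
[[39,18],[45,0]]
[[39,18],[45,4],[49,0]]
[[22,5],[25,0],[39,18],[45,4],[49,0]]
[[19,4],[22,5],[25,0],[39,18],[45,4],[49,0]]
[[19,4],[22,5],[25,0],[39,18],[45,4],[49,0]]
[[19,4],[22,16],[28,0],[39,18],[45,4],[49,0]]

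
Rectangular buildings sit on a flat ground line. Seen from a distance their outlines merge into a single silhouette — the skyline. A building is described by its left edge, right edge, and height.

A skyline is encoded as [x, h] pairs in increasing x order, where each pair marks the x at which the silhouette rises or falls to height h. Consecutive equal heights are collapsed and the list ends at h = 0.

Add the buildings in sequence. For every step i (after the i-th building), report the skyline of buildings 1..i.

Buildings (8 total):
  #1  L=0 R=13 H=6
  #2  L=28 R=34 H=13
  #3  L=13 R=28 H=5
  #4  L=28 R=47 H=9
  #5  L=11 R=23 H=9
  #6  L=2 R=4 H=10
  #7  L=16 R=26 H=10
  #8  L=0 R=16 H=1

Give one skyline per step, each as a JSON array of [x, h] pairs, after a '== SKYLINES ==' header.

== SKYLINES ==
[[0,6],[13,0]]
[[0,6],[13,0],[28,13],[34,0]]
[[0,6],[13,5],[28,13],[34,0]]
[[0,6],[13,5],[28,13],[34,9],[47,0]]
[[0,6],[11,9],[23,5],[28,13],[34,9],[47,0]]
[[0,6],[2,10],[4,6],[11,9],[23,5],[28,13],[34,9],[47,0]]
[[0,6],[2,10],[4,6],[11,9],[16,10],[26,5],[28,13],[34,9],[47,0]]
[[0,6],[2,10],[4,6],[11,9],[16,10],[26,5],[28,13],[34,9],[47,0]]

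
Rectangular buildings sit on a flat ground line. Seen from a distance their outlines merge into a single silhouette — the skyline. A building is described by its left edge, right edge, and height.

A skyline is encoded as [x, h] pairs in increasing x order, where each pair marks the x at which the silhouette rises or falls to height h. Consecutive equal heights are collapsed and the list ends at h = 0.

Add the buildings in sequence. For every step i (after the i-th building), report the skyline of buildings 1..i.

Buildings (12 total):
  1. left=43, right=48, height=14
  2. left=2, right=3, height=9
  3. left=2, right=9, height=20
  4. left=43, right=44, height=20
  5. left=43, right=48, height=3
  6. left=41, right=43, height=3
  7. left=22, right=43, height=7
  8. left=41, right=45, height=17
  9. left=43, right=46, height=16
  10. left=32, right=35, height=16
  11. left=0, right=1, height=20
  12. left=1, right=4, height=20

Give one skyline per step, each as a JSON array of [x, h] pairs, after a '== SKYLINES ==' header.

== SKYLINES ==
[[43,14],[48,0]]
[[2,9],[3,0],[43,14],[48,0]]
[[2,20],[9,0],[43,14],[48,0]]
[[2,20],[9,0],[43,20],[44,14],[48,0]]
[[2,20],[9,0],[43,20],[44,14],[48,0]]
[[2,20],[9,0],[41,3],[43,20],[44,14],[48,0]]
[[2,20],[9,0],[22,7],[43,20],[44,14],[48,0]]
[[2,20],[9,0],[22,7],[41,17],[43,20],[44,17],[45,14],[48,0]]
[[2,20],[9,0],[22,7],[41,17],[43,20],[44,17],[45,16],[46,14],[48,0]]
[[2,20],[9,0],[22,7],[32,16],[35,7],[41,17],[43,20],[44,17],[45,16],[46,14],[48,0]]
[[0,20],[1,0],[2,20],[9,0],[22,7],[32,16],[35,7],[41,17],[43,20],[44,17],[45,16],[46,14],[48,0]]
[[0,20],[9,0],[22,7],[32,16],[35,7],[41,17],[43,20],[44,17],[45,16],[46,14],[48,0]]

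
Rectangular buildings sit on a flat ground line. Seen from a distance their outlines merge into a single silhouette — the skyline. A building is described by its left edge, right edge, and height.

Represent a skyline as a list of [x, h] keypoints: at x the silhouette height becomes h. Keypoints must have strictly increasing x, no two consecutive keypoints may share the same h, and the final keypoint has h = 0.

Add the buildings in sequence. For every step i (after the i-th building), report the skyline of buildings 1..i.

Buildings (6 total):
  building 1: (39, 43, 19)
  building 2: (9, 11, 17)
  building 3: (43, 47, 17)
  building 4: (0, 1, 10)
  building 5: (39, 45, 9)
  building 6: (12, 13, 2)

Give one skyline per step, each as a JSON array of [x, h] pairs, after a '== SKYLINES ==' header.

== SKYLINES ==
[[39,19],[43,0]]
[[9,17],[11,0],[39,19],[43,0]]
[[9,17],[11,0],[39,19],[43,17],[47,0]]
[[0,10],[1,0],[9,17],[11,0],[39,19],[43,17],[47,0]]
[[0,10],[1,0],[9,17],[11,0],[39,19],[43,17],[47,0]]
[[0,10],[1,0],[9,17],[11,0],[12,2],[13,0],[39,19],[43,17],[47,0]]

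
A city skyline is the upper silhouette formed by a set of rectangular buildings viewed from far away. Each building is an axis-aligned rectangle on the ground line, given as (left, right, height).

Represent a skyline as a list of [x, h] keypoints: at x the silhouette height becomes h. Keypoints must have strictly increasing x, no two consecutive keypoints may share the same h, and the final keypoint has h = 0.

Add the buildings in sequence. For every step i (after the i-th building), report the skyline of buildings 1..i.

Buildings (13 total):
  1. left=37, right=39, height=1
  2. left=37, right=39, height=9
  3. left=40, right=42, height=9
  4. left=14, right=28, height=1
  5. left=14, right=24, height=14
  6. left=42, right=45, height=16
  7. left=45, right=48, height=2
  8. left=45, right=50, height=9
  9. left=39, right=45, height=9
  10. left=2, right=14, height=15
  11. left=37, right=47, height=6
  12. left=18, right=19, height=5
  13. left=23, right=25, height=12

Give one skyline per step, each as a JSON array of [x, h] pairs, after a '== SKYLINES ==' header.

== SKYLINES ==
[[37,1],[39,0]]
[[37,9],[39,0]]
[[37,9],[39,0],[40,9],[42,0]]
[[14,1],[28,0],[37,9],[39,0],[40,9],[42,0]]
[[14,14],[24,1],[28,0],[37,9],[39,0],[40,9],[42,0]]
[[14,14],[24,1],[28,0],[37,9],[39,0],[40,9],[42,16],[45,0]]
[[14,14],[24,1],[28,0],[37,9],[39,0],[40,9],[42,16],[45,2],[48,0]]
[[14,14],[24,1],[28,0],[37,9],[39,0],[40,9],[42,16],[45,9],[50,0]]
[[14,14],[24,1],[28,0],[37,9],[42,16],[45,9],[50,0]]
[[2,15],[14,14],[24,1],[28,0],[37,9],[42,16],[45,9],[50,0]]
[[2,15],[14,14],[24,1],[28,0],[37,9],[42,16],[45,9],[50,0]]
[[2,15],[14,14],[24,1],[28,0],[37,9],[42,16],[45,9],[50,0]]
[[2,15],[14,14],[24,12],[25,1],[28,0],[37,9],[42,16],[45,9],[50,0]]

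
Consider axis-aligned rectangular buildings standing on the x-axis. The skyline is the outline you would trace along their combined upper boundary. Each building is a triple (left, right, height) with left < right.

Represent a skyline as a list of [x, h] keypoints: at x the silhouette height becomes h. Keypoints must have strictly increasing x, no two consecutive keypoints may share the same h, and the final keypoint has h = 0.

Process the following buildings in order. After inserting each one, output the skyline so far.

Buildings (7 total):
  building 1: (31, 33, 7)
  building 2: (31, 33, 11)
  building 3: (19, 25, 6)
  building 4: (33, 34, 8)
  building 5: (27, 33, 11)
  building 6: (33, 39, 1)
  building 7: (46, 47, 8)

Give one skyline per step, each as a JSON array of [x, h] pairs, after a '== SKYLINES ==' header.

== SKYLINES ==
[[31,7],[33,0]]
[[31,11],[33,0]]
[[19,6],[25,0],[31,11],[33,0]]
[[19,6],[25,0],[31,11],[33,8],[34,0]]
[[19,6],[25,0],[27,11],[33,8],[34,0]]
[[19,6],[25,0],[27,11],[33,8],[34,1],[39,0]]
[[19,6],[25,0],[27,11],[33,8],[34,1],[39,0],[46,8],[47,0]]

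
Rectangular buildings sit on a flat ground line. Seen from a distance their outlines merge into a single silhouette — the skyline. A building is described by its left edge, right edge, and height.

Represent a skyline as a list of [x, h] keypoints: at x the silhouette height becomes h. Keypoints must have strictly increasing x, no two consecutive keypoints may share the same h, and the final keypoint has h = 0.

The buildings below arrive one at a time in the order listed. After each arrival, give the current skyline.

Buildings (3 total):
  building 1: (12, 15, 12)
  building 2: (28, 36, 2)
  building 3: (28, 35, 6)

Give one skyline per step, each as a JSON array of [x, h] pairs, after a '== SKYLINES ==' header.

== SKYLINES ==
[[12,12],[15,0]]
[[12,12],[15,0],[28,2],[36,0]]
[[12,12],[15,0],[28,6],[35,2],[36,0]]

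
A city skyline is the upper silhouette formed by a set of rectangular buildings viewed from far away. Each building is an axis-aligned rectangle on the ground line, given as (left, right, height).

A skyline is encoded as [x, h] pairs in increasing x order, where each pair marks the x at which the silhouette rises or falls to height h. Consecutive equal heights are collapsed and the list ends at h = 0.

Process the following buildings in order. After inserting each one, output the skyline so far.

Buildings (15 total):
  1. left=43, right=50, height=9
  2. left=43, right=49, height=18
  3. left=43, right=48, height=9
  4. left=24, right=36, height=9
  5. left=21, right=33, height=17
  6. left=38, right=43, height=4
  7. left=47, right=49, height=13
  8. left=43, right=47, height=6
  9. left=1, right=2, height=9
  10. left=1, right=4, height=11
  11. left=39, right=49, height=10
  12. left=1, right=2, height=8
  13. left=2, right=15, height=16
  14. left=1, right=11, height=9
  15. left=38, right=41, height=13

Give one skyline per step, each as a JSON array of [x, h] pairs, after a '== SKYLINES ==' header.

== SKYLINES ==
[[43,9],[50,0]]
[[43,18],[49,9],[50,0]]
[[43,18],[49,9],[50,0]]
[[24,9],[36,0],[43,18],[49,9],[50,0]]
[[21,17],[33,9],[36,0],[43,18],[49,9],[50,0]]
[[21,17],[33,9],[36,0],[38,4],[43,18],[49,9],[50,0]]
[[21,17],[33,9],[36,0],[38,4],[43,18],[49,9],[50,0]]
[[21,17],[33,9],[36,0],[38,4],[43,18],[49,9],[50,0]]
[[1,9],[2,0],[21,17],[33,9],[36,0],[38,4],[43,18],[49,9],[50,0]]
[[1,11],[4,0],[21,17],[33,9],[36,0],[38,4],[43,18],[49,9],[50,0]]
[[1,11],[4,0],[21,17],[33,9],[36,0],[38,4],[39,10],[43,18],[49,9],[50,0]]
[[1,11],[4,0],[21,17],[33,9],[36,0],[38,4],[39,10],[43,18],[49,9],[50,0]]
[[1,11],[2,16],[15,0],[21,17],[33,9],[36,0],[38,4],[39,10],[43,18],[49,9],[50,0]]
[[1,11],[2,16],[15,0],[21,17],[33,9],[36,0],[38,4],[39,10],[43,18],[49,9],[50,0]]
[[1,11],[2,16],[15,0],[21,17],[33,9],[36,0],[38,13],[41,10],[43,18],[49,9],[50,0]]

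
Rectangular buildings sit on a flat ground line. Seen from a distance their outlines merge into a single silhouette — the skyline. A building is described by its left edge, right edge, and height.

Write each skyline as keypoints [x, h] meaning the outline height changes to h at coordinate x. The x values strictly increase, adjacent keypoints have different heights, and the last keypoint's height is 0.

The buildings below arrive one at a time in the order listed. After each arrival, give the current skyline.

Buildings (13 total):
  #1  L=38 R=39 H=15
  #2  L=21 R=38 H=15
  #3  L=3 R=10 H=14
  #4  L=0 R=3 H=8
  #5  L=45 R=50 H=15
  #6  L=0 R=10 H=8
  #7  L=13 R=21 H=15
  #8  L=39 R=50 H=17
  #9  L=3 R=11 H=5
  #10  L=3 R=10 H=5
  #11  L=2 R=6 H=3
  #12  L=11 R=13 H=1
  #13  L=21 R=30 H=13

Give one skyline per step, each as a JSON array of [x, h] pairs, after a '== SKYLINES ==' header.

== SKYLINES ==
[[38,15],[39,0]]
[[21,15],[39,0]]
[[3,14],[10,0],[21,15],[39,0]]
[[0,8],[3,14],[10,0],[21,15],[39,0]]
[[0,8],[3,14],[10,0],[21,15],[39,0],[45,15],[50,0]]
[[0,8],[3,14],[10,0],[21,15],[39,0],[45,15],[50,0]]
[[0,8],[3,14],[10,0],[13,15],[39,0],[45,15],[50,0]]
[[0,8],[3,14],[10,0],[13,15],[39,17],[50,0]]
[[0,8],[3,14],[10,5],[11,0],[13,15],[39,17],[50,0]]
[[0,8],[3,14],[10,5],[11,0],[13,15],[39,17],[50,0]]
[[0,8],[3,14],[10,5],[11,0],[13,15],[39,17],[50,0]]
[[0,8],[3,14],[10,5],[11,1],[13,15],[39,17],[50,0]]
[[0,8],[3,14],[10,5],[11,1],[13,15],[39,17],[50,0]]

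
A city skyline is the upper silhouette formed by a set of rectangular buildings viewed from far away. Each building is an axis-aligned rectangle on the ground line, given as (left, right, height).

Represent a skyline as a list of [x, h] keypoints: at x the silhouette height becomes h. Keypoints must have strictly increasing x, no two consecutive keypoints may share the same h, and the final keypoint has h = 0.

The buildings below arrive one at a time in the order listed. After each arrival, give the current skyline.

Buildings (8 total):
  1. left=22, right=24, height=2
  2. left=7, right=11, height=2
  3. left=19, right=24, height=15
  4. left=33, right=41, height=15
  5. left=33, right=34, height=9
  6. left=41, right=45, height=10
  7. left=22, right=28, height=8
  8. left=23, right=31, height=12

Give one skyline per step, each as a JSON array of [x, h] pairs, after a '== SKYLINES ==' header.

== SKYLINES ==
[[22,2],[24,0]]
[[7,2],[11,0],[22,2],[24,0]]
[[7,2],[11,0],[19,15],[24,0]]
[[7,2],[11,0],[19,15],[24,0],[33,15],[41,0]]
[[7,2],[11,0],[19,15],[24,0],[33,15],[41,0]]
[[7,2],[11,0],[19,15],[24,0],[33,15],[41,10],[45,0]]
[[7,2],[11,0],[19,15],[24,8],[28,0],[33,15],[41,10],[45,0]]
[[7,2],[11,0],[19,15],[24,12],[31,0],[33,15],[41,10],[45,0]]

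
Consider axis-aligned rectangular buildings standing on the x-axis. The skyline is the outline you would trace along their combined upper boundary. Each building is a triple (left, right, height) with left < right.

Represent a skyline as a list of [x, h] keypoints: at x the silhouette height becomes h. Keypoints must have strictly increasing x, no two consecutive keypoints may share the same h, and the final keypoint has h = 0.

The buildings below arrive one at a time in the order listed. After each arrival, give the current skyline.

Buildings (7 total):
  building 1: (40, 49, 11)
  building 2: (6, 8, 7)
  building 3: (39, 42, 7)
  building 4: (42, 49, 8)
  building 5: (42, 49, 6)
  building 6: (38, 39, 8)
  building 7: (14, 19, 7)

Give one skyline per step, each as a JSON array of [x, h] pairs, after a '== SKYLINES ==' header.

== SKYLINES ==
[[40,11],[49,0]]
[[6,7],[8,0],[40,11],[49,0]]
[[6,7],[8,0],[39,7],[40,11],[49,0]]
[[6,7],[8,0],[39,7],[40,11],[49,0]]
[[6,7],[8,0],[39,7],[40,11],[49,0]]
[[6,7],[8,0],[38,8],[39,7],[40,11],[49,0]]
[[6,7],[8,0],[14,7],[19,0],[38,8],[39,7],[40,11],[49,0]]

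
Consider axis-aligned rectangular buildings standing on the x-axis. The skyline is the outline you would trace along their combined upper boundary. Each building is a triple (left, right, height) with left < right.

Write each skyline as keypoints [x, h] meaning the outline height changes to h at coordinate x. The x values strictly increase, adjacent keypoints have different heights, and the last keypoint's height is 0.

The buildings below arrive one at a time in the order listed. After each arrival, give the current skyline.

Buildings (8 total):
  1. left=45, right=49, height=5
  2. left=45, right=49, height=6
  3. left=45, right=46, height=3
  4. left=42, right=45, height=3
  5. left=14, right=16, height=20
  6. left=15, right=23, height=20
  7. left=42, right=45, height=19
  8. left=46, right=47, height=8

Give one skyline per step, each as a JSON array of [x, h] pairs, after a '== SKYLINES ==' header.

== SKYLINES ==
[[45,5],[49,0]]
[[45,6],[49,0]]
[[45,6],[49,0]]
[[42,3],[45,6],[49,0]]
[[14,20],[16,0],[42,3],[45,6],[49,0]]
[[14,20],[23,0],[42,3],[45,6],[49,0]]
[[14,20],[23,0],[42,19],[45,6],[49,0]]
[[14,20],[23,0],[42,19],[45,6],[46,8],[47,6],[49,0]]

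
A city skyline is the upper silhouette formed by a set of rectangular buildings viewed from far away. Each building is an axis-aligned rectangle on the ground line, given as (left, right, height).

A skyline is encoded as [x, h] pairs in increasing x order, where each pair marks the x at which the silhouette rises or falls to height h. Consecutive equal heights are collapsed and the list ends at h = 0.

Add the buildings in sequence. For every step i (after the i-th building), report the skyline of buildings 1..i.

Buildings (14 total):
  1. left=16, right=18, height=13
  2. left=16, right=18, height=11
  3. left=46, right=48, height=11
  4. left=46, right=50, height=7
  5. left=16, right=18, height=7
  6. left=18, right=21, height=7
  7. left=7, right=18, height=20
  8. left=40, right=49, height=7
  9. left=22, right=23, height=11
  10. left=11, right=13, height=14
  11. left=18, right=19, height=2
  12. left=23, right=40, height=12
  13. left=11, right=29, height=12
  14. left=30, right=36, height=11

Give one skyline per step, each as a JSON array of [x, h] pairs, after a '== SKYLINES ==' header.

== SKYLINES ==
[[16,13],[18,0]]
[[16,13],[18,0]]
[[16,13],[18,0],[46,11],[48,0]]
[[16,13],[18,0],[46,11],[48,7],[50,0]]
[[16,13],[18,0],[46,11],[48,7],[50,0]]
[[16,13],[18,7],[21,0],[46,11],[48,7],[50,0]]
[[7,20],[18,7],[21,0],[46,11],[48,7],[50,0]]
[[7,20],[18,7],[21,0],[40,7],[46,11],[48,7],[50,0]]
[[7,20],[18,7],[21,0],[22,11],[23,0],[40,7],[46,11],[48,7],[50,0]]
[[7,20],[18,7],[21,0],[22,11],[23,0],[40,7],[46,11],[48,7],[50,0]]
[[7,20],[18,7],[21,0],[22,11],[23,0],[40,7],[46,11],[48,7],[50,0]]
[[7,20],[18,7],[21,0],[22,11],[23,12],[40,7],[46,11],[48,7],[50,0]]
[[7,20],[18,12],[40,7],[46,11],[48,7],[50,0]]
[[7,20],[18,12],[40,7],[46,11],[48,7],[50,0]]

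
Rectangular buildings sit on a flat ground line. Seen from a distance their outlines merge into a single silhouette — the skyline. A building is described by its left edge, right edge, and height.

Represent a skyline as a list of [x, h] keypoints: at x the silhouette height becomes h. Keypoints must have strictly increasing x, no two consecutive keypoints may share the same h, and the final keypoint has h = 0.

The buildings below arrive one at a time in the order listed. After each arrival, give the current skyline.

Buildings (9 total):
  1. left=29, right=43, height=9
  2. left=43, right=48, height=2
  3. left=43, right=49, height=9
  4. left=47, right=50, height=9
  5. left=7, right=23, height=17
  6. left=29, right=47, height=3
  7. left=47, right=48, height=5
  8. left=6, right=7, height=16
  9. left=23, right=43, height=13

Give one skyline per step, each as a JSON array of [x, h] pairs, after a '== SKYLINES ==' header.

== SKYLINES ==
[[29,9],[43,0]]
[[29,9],[43,2],[48,0]]
[[29,9],[49,0]]
[[29,9],[50,0]]
[[7,17],[23,0],[29,9],[50,0]]
[[7,17],[23,0],[29,9],[50,0]]
[[7,17],[23,0],[29,9],[50,0]]
[[6,16],[7,17],[23,0],[29,9],[50,0]]
[[6,16],[7,17],[23,13],[43,9],[50,0]]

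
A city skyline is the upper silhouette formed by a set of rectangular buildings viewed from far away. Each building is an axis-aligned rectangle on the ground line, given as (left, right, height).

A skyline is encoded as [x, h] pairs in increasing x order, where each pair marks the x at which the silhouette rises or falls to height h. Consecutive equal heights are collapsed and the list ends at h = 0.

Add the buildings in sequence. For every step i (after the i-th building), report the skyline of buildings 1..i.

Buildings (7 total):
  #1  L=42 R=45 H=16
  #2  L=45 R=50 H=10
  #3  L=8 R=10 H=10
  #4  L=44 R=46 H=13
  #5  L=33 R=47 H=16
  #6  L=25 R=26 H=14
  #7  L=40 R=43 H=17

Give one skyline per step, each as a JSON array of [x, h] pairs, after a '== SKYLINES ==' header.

== SKYLINES ==
[[42,16],[45,0]]
[[42,16],[45,10],[50,0]]
[[8,10],[10,0],[42,16],[45,10],[50,0]]
[[8,10],[10,0],[42,16],[45,13],[46,10],[50,0]]
[[8,10],[10,0],[33,16],[47,10],[50,0]]
[[8,10],[10,0],[25,14],[26,0],[33,16],[47,10],[50,0]]
[[8,10],[10,0],[25,14],[26,0],[33,16],[40,17],[43,16],[47,10],[50,0]]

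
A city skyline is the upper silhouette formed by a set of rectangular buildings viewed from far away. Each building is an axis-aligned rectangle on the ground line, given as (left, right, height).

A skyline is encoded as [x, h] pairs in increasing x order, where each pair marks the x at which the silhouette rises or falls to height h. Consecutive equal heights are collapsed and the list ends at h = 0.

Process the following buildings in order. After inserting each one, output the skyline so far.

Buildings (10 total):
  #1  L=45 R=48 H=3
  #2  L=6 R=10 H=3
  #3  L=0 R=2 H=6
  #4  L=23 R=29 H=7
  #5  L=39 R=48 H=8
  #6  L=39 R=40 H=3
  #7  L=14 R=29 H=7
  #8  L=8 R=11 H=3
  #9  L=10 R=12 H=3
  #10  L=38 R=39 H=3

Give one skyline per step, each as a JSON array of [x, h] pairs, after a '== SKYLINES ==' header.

== SKYLINES ==
[[45,3],[48,0]]
[[6,3],[10,0],[45,3],[48,0]]
[[0,6],[2,0],[6,3],[10,0],[45,3],[48,0]]
[[0,6],[2,0],[6,3],[10,0],[23,7],[29,0],[45,3],[48,0]]
[[0,6],[2,0],[6,3],[10,0],[23,7],[29,0],[39,8],[48,0]]
[[0,6],[2,0],[6,3],[10,0],[23,7],[29,0],[39,8],[48,0]]
[[0,6],[2,0],[6,3],[10,0],[14,7],[29,0],[39,8],[48,0]]
[[0,6],[2,0],[6,3],[11,0],[14,7],[29,0],[39,8],[48,0]]
[[0,6],[2,0],[6,3],[12,0],[14,7],[29,0],[39,8],[48,0]]
[[0,6],[2,0],[6,3],[12,0],[14,7],[29,0],[38,3],[39,8],[48,0]]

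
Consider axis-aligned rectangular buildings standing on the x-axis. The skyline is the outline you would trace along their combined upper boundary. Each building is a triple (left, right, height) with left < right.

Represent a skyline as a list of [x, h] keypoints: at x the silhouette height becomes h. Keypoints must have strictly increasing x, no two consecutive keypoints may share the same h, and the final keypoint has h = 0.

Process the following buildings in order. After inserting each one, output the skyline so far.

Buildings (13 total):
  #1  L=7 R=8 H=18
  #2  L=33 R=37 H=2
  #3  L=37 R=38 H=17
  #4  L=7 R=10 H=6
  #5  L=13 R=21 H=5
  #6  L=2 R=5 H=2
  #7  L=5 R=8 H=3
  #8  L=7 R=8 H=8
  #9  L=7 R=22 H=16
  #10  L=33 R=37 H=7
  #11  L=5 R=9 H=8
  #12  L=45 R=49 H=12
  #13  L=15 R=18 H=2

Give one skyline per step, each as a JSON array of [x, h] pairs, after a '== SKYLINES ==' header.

== SKYLINES ==
[[7,18],[8,0]]
[[7,18],[8,0],[33,2],[37,0]]
[[7,18],[8,0],[33,2],[37,17],[38,0]]
[[7,18],[8,6],[10,0],[33,2],[37,17],[38,0]]
[[7,18],[8,6],[10,0],[13,5],[21,0],[33,2],[37,17],[38,0]]
[[2,2],[5,0],[7,18],[8,6],[10,0],[13,5],[21,0],[33,2],[37,17],[38,0]]
[[2,2],[5,3],[7,18],[8,6],[10,0],[13,5],[21,0],[33,2],[37,17],[38,0]]
[[2,2],[5,3],[7,18],[8,6],[10,0],[13,5],[21,0],[33,2],[37,17],[38,0]]
[[2,2],[5,3],[7,18],[8,16],[22,0],[33,2],[37,17],[38,0]]
[[2,2],[5,3],[7,18],[8,16],[22,0],[33,7],[37,17],[38,0]]
[[2,2],[5,8],[7,18],[8,16],[22,0],[33,7],[37,17],[38,0]]
[[2,2],[5,8],[7,18],[8,16],[22,0],[33,7],[37,17],[38,0],[45,12],[49,0]]
[[2,2],[5,8],[7,18],[8,16],[22,0],[33,7],[37,17],[38,0],[45,12],[49,0]]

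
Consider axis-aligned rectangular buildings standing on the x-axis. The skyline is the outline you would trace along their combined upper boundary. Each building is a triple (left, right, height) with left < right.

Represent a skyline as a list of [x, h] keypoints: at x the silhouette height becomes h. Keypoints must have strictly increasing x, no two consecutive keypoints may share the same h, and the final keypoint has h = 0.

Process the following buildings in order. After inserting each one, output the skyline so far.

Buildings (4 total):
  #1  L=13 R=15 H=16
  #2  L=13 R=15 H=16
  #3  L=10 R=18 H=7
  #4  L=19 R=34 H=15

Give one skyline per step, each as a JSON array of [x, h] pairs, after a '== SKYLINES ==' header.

== SKYLINES ==
[[13,16],[15,0]]
[[13,16],[15,0]]
[[10,7],[13,16],[15,7],[18,0]]
[[10,7],[13,16],[15,7],[18,0],[19,15],[34,0]]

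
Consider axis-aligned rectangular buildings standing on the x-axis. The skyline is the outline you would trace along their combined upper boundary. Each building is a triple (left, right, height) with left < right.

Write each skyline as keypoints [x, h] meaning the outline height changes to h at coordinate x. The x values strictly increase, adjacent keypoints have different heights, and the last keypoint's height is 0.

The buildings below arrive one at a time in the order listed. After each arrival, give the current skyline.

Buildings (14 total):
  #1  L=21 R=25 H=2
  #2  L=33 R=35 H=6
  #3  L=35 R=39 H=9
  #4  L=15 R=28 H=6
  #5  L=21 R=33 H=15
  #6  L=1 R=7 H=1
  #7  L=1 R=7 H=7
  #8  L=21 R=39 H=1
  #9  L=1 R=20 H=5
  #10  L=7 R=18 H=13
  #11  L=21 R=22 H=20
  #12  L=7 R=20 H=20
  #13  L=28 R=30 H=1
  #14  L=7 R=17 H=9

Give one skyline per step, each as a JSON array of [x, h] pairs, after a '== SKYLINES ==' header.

== SKYLINES ==
[[21,2],[25,0]]
[[21,2],[25,0],[33,6],[35,0]]
[[21,2],[25,0],[33,6],[35,9],[39,0]]
[[15,6],[28,0],[33,6],[35,9],[39,0]]
[[15,6],[21,15],[33,6],[35,9],[39,0]]
[[1,1],[7,0],[15,6],[21,15],[33,6],[35,9],[39,0]]
[[1,7],[7,0],[15,6],[21,15],[33,6],[35,9],[39,0]]
[[1,7],[7,0],[15,6],[21,15],[33,6],[35,9],[39,0]]
[[1,7],[7,5],[15,6],[21,15],[33,6],[35,9],[39,0]]
[[1,7],[7,13],[18,6],[21,15],[33,6],[35,9],[39,0]]
[[1,7],[7,13],[18,6],[21,20],[22,15],[33,6],[35,9],[39,0]]
[[1,7],[7,20],[20,6],[21,20],[22,15],[33,6],[35,9],[39,0]]
[[1,7],[7,20],[20,6],[21,20],[22,15],[33,6],[35,9],[39,0]]
[[1,7],[7,20],[20,6],[21,20],[22,15],[33,6],[35,9],[39,0]]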